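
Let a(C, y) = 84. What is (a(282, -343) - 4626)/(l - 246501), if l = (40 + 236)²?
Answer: 2/75 ≈ 0.026667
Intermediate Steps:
l = 76176 (l = 276² = 76176)
(a(282, -343) - 4626)/(l - 246501) = (84 - 4626)/(76176 - 246501) = -4542/(-170325) = -4542*(-1/170325) = 2/75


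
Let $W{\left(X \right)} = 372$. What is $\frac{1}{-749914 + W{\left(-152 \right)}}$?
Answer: $- \frac{1}{749542} \approx -1.3341 \cdot 10^{-6}$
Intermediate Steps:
$\frac{1}{-749914 + W{\left(-152 \right)}} = \frac{1}{-749914 + 372} = \frac{1}{-749542} = - \frac{1}{749542}$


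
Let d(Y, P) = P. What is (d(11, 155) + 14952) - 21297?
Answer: -6190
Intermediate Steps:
(d(11, 155) + 14952) - 21297 = (155 + 14952) - 21297 = 15107 - 21297 = -6190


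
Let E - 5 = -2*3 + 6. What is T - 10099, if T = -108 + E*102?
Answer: -9697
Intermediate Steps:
E = 5 (E = 5 + (-2*3 + 6) = 5 + (-6 + 6) = 5 + 0 = 5)
T = 402 (T = -108 + 5*102 = -108 + 510 = 402)
T - 10099 = 402 - 10099 = -9697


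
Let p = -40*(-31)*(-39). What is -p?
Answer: 48360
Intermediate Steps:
p = -48360 (p = 1240*(-39) = -48360)
-p = -1*(-48360) = 48360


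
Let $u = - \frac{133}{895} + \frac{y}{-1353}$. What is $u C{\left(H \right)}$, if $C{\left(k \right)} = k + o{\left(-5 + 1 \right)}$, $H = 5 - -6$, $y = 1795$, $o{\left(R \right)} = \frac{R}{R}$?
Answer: $- \frac{7145896}{403645} \approx -17.703$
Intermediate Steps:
$o{\left(R \right)} = 1$
$H = 11$ ($H = 5 + 6 = 11$)
$C{\left(k \right)} = 1 + k$ ($C{\left(k \right)} = k + 1 = 1 + k$)
$u = - \frac{1786474}{1210935}$ ($u = - \frac{133}{895} + \frac{1795}{-1353} = \left(-133\right) \frac{1}{895} + 1795 \left(- \frac{1}{1353}\right) = - \frac{133}{895} - \frac{1795}{1353} = - \frac{1786474}{1210935} \approx -1.4753$)
$u C{\left(H \right)} = - \frac{1786474 \left(1 + 11\right)}{1210935} = \left(- \frac{1786474}{1210935}\right) 12 = - \frac{7145896}{403645}$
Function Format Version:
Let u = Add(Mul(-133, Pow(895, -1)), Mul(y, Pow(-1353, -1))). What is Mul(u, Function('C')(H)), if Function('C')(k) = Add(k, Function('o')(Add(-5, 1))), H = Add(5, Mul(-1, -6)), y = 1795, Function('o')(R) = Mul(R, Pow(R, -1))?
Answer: Rational(-7145896, 403645) ≈ -17.703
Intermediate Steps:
Function('o')(R) = 1
H = 11 (H = Add(5, 6) = 11)
Function('C')(k) = Add(1, k) (Function('C')(k) = Add(k, 1) = Add(1, k))
u = Rational(-1786474, 1210935) (u = Add(Mul(-133, Pow(895, -1)), Mul(1795, Pow(-1353, -1))) = Add(Mul(-133, Rational(1, 895)), Mul(1795, Rational(-1, 1353))) = Add(Rational(-133, 895), Rational(-1795, 1353)) = Rational(-1786474, 1210935) ≈ -1.4753)
Mul(u, Function('C')(H)) = Mul(Rational(-1786474, 1210935), Add(1, 11)) = Mul(Rational(-1786474, 1210935), 12) = Rational(-7145896, 403645)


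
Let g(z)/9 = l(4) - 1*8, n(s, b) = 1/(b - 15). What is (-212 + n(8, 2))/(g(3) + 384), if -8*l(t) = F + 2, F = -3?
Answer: -7352/10855 ≈ -0.67729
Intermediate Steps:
n(s, b) = 1/(-15 + b)
l(t) = ⅛ (l(t) = -(-3 + 2)/8 = -⅛*(-1) = ⅛)
g(z) = -567/8 (g(z) = 9*(⅛ - 1*8) = 9*(⅛ - 8) = 9*(-63/8) = -567/8)
(-212 + n(8, 2))/(g(3) + 384) = (-212 + 1/(-15 + 2))/(-567/8 + 384) = (-212 + 1/(-13))/(2505/8) = (-212 - 1/13)*(8/2505) = -2757/13*8/2505 = -7352/10855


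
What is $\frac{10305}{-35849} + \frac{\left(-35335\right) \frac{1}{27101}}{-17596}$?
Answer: $- \frac{4912870340365}{17095283807404} \approx -0.28738$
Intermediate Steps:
$\frac{10305}{-35849} + \frac{\left(-35335\right) \frac{1}{27101}}{-17596} = 10305 \left(- \frac{1}{35849}\right) + \left(-35335\right) \frac{1}{27101} \left(- \frac{1}{17596}\right) = - \frac{10305}{35849} - - \frac{35335}{476869196} = - \frac{10305}{35849} + \frac{35335}{476869196} = - \frac{4912870340365}{17095283807404}$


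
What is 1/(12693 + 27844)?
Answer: 1/40537 ≈ 2.4669e-5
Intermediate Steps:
1/(12693 + 27844) = 1/40537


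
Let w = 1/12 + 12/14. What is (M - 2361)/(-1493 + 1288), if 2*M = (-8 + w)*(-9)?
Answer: 130437/11480 ≈ 11.362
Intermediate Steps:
w = 79/84 (w = 1*(1/12) + 12*(1/14) = 1/12 + 6/7 = 79/84 ≈ 0.94048)
M = 1779/56 (M = ((-8 + 79/84)*(-9))/2 = (-593/84*(-9))/2 = (1/2)*(1779/28) = 1779/56 ≈ 31.768)
(M - 2361)/(-1493 + 1288) = (1779/56 - 2361)/(-1493 + 1288) = -130437/56/(-205) = -130437/56*(-1/205) = 130437/11480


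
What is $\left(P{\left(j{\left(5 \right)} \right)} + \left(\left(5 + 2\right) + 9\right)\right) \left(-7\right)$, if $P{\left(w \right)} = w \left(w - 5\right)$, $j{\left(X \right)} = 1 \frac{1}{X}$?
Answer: $- \frac{2632}{25} \approx -105.28$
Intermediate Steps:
$j{\left(X \right)} = \frac{1}{X}$
$P{\left(w \right)} = w \left(-5 + w\right)$
$\left(P{\left(j{\left(5 \right)} \right)} + \left(\left(5 + 2\right) + 9\right)\right) \left(-7\right) = \left(\frac{-5 + \frac{1}{5}}{5} + \left(\left(5 + 2\right) + 9\right)\right) \left(-7\right) = \left(\frac{-5 + \frac{1}{5}}{5} + \left(7 + 9\right)\right) \left(-7\right) = \left(\frac{1}{5} \left(- \frac{24}{5}\right) + 16\right) \left(-7\right) = \left(- \frac{24}{25} + 16\right) \left(-7\right) = \frac{376}{25} \left(-7\right) = - \frac{2632}{25}$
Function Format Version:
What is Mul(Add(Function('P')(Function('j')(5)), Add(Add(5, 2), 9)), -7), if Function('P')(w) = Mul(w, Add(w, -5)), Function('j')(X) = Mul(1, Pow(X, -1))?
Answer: Rational(-2632, 25) ≈ -105.28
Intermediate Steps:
Function('j')(X) = Pow(X, -1)
Function('P')(w) = Mul(w, Add(-5, w))
Mul(Add(Function('P')(Function('j')(5)), Add(Add(5, 2), 9)), -7) = Mul(Add(Mul(Pow(5, -1), Add(-5, Pow(5, -1))), Add(Add(5, 2), 9)), -7) = Mul(Add(Mul(Rational(1, 5), Add(-5, Rational(1, 5))), Add(7, 9)), -7) = Mul(Add(Mul(Rational(1, 5), Rational(-24, 5)), 16), -7) = Mul(Add(Rational(-24, 25), 16), -7) = Mul(Rational(376, 25), -7) = Rational(-2632, 25)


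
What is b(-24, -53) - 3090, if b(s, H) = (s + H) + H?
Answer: -3220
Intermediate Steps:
b(s, H) = s + 2*H (b(s, H) = (H + s) + H = s + 2*H)
b(-24, -53) - 3090 = (-24 + 2*(-53)) - 3090 = (-24 - 106) - 3090 = -130 - 3090 = -3220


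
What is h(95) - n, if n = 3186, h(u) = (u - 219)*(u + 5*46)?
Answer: -43486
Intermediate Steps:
h(u) = (-219 + u)*(230 + u) (h(u) = (-219 + u)*(u + 230) = (-219 + u)*(230 + u))
h(95) - n = (-50370 + 95² + 11*95) - 1*3186 = (-50370 + 9025 + 1045) - 3186 = -40300 - 3186 = -43486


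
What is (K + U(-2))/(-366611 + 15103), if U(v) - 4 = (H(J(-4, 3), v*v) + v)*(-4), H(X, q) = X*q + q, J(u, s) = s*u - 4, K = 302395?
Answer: -302647/351508 ≈ -0.86100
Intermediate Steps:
J(u, s) = -4 + s*u
H(X, q) = q + X*q
U(v) = 4 - 4*v + 60*v² (U(v) = 4 + ((v*v)*(1 + (-4 + 3*(-4))) + v)*(-4) = 4 + (v²*(1 + (-4 - 12)) + v)*(-4) = 4 + (v²*(1 - 16) + v)*(-4) = 4 + (v²*(-15) + v)*(-4) = 4 + (-15*v² + v)*(-4) = 4 + (v - 15*v²)*(-4) = 4 + (-4*v + 60*v²) = 4 - 4*v + 60*v²)
(K + U(-2))/(-366611 + 15103) = (302395 + (4 - 4*(-2) + 60*(-2)²))/(-366611 + 15103) = (302395 + (4 + 8 + 60*4))/(-351508) = (302395 + (4 + 8 + 240))*(-1/351508) = (302395 + 252)*(-1/351508) = 302647*(-1/351508) = -302647/351508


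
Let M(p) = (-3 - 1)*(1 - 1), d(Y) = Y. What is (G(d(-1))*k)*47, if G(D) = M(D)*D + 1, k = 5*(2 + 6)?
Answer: 1880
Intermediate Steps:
M(p) = 0 (M(p) = -4*0 = 0)
k = 40 (k = 5*8 = 40)
G(D) = 1 (G(D) = 0*D + 1 = 0 + 1 = 1)
(G(d(-1))*k)*47 = (1*40)*47 = 40*47 = 1880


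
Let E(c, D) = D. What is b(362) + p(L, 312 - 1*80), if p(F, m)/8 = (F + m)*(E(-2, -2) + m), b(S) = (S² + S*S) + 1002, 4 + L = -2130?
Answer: -3236590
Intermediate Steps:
L = -2134 (L = -4 - 2130 = -2134)
b(S) = 1002 + 2*S² (b(S) = (S² + S²) + 1002 = 2*S² + 1002 = 1002 + 2*S²)
p(F, m) = 8*(-2 + m)*(F + m) (p(F, m) = 8*((F + m)*(-2 + m)) = 8*((-2 + m)*(F + m)) = 8*(-2 + m)*(F + m))
b(362) + p(L, 312 - 1*80) = (1002 + 2*362²) + (-16*(-2134) - 16*(312 - 1*80) + 8*(312 - 1*80)² + 8*(-2134)*(312 - 1*80)) = (1002 + 2*131044) + (34144 - 16*(312 - 80) + 8*(312 - 80)² + 8*(-2134)*(312 - 80)) = (1002 + 262088) + (34144 - 16*232 + 8*232² + 8*(-2134)*232) = 263090 + (34144 - 3712 + 8*53824 - 3960704) = 263090 + (34144 - 3712 + 430592 - 3960704) = 263090 - 3499680 = -3236590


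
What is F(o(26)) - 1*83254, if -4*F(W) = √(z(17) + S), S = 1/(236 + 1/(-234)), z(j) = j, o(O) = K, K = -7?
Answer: -83254 - 5*√863903/4508 ≈ -83255.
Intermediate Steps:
o(O) = -7
S = 234/55223 (S = 1/(236 - 1/234) = 1/(55223/234) = 234/55223 ≈ 0.0042374)
F(W) = -5*√863903/4508 (F(W) = -√(17 + 234/55223)/4 = -5*√863903/4508)
F(o(26)) - 1*83254 = -5*√863903/4508 - 1*83254 = -5*√863903/4508 - 83254 = -83254 - 5*√863903/4508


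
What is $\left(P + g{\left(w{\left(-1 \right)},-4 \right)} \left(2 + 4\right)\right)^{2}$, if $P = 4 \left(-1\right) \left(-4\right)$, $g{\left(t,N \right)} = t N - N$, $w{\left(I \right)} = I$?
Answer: $4096$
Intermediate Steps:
$g{\left(t,N \right)} = - N + N t$ ($g{\left(t,N \right)} = N t - N = - N + N t$)
$P = 16$ ($P = \left(-4\right) \left(-4\right) = 16$)
$\left(P + g{\left(w{\left(-1 \right)},-4 \right)} \left(2 + 4\right)\right)^{2} = \left(16 + - 4 \left(-1 - 1\right) \left(2 + 4\right)\right)^{2} = \left(16 + \left(-4\right) \left(-2\right) 6\right)^{2} = \left(16 + 8 \cdot 6\right)^{2} = \left(16 + 48\right)^{2} = 64^{2} = 4096$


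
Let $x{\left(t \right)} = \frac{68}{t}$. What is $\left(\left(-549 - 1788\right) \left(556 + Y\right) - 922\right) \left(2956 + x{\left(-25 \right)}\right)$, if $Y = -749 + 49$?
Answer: $\frac{24778462192}{25} \approx 9.9114 \cdot 10^{8}$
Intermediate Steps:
$Y = -700$
$\left(\left(-549 - 1788\right) \left(556 + Y\right) - 922\right) \left(2956 + x{\left(-25 \right)}\right) = \left(\left(-549 - 1788\right) \left(556 - 700\right) - 922\right) \left(2956 + \frac{68}{-25}\right) = \left(\left(-2337\right) \left(-144\right) - 922\right) \left(2956 + 68 \left(- \frac{1}{25}\right)\right) = \left(336528 - 922\right) \left(2956 - \frac{68}{25}\right) = 335606 \cdot \frac{73832}{25} = \frac{24778462192}{25}$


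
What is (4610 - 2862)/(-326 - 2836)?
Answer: -874/1581 ≈ -0.55281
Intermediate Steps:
(4610 - 2862)/(-326 - 2836) = 1748/(-3162) = 1748*(-1/3162) = -874/1581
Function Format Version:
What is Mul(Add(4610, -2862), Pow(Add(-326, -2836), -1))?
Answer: Rational(-874, 1581) ≈ -0.55281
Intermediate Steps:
Mul(Add(4610, -2862), Pow(Add(-326, -2836), -1)) = Mul(1748, Pow(-3162, -1)) = Mul(1748, Rational(-1, 3162)) = Rational(-874, 1581)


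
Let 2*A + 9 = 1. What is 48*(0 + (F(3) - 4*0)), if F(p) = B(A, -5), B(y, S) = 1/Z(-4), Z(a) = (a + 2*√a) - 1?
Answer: -240/41 - 192*I/41 ≈ -5.8537 - 4.6829*I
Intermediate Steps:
A = -4 (A = -9/2 + (½)*1 = -9/2 + ½ = -4)
Z(a) = -1 + a + 2*√a
B(y, S) = (-5 - 4*I)/41 (B(y, S) = 1/(-1 - 4 + 2*√(-4)) = 1/(-1 - 4 + 2*(2*I)) = 1/(-1 - 4 + 4*I) = 1/(-5 + 4*I) = (-5 - 4*I)/41)
F(p) = -5/41 - 4*I/41
48*(0 + (F(3) - 4*0)) = 48*(0 + ((-5/41 - 4*I/41) - 4*0)) = 48*(0 + ((-5/41 - 4*I/41) + 0)) = 48*(0 + (-5/41 - 4*I/41)) = 48*(-5/41 - 4*I/41) = -240/41 - 192*I/41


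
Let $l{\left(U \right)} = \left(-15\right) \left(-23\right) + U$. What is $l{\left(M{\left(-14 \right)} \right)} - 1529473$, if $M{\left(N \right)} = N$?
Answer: $-1529142$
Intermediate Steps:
$l{\left(U \right)} = 345 + U$
$l{\left(M{\left(-14 \right)} \right)} - 1529473 = \left(345 - 14\right) - 1529473 = 331 - 1529473 = -1529142$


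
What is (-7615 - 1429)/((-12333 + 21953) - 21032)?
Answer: 2261/2853 ≈ 0.79250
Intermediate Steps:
(-7615 - 1429)/((-12333 + 21953) - 21032) = -9044/(9620 - 21032) = -9044/(-11412) = -9044*(-1/11412) = 2261/2853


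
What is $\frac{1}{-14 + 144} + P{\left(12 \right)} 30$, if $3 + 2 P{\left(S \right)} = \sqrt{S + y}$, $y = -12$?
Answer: $- \frac{5849}{130} \approx -44.992$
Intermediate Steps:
$P{\left(S \right)} = - \frac{3}{2} + \frac{\sqrt{-12 + S}}{2}$ ($P{\left(S \right)} = - \frac{3}{2} + \frac{\sqrt{S - 12}}{2} = - \frac{3}{2} + \frac{\sqrt{-12 + S}}{2}$)
$\frac{1}{-14 + 144} + P{\left(12 \right)} 30 = \frac{1}{-14 + 144} + \left(- \frac{3}{2} + \frac{\sqrt{-12 + 12}}{2}\right) 30 = \frac{1}{130} + \left(- \frac{3}{2} + \frac{\sqrt{0}}{2}\right) 30 = \frac{1}{130} + \left(- \frac{3}{2} + \frac{1}{2} \cdot 0\right) 30 = \frac{1}{130} + \left(- \frac{3}{2} + 0\right) 30 = \frac{1}{130} - 45 = - \frac{5849}{130}$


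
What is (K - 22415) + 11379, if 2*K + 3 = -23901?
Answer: -22988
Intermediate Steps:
K = -11952 (K = -3/2 + (½)*(-23901) = -3/2 - 23901/2 = -11952)
(K - 22415) + 11379 = (-11952 - 22415) + 11379 = -34367 + 11379 = -22988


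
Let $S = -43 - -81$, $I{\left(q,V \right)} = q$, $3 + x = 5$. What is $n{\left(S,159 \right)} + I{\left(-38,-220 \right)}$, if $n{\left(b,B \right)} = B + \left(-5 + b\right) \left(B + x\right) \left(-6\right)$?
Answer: $-31757$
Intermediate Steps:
$x = 2$ ($x = -3 + 5 = 2$)
$S = 38$ ($S = -43 + 81 = 38$)
$n{\left(b,B \right)} = B - 6 \left(-5 + b\right) \left(2 + B\right)$ ($n{\left(b,B \right)} = B + \left(-5 + b\right) \left(B + 2\right) \left(-6\right) = B + \left(-5 + b\right) \left(2 + B\right) \left(-6\right) = B - 6 \left(-5 + b\right) \left(2 + B\right)$)
$n{\left(S,159 \right)} + I{\left(-38,-220 \right)} = \left(60 - 456 + 31 \cdot 159 - 954 \cdot 38\right) - 38 = \left(60 - 456 + 4929 - 36252\right) - 38 = -31719 - 38 = -31757$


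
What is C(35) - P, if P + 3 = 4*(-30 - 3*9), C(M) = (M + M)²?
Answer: 5131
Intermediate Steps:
C(M) = 4*M² (C(M) = (2*M)² = 4*M²)
P = -231 (P = -3 + 4*(-30 - 3*9) = -3 + 4*(-30 - 27) = -3 + 4*(-57) = -3 - 228 = -231)
C(35) - P = 4*35² - 1*(-231) = 4*1225 + 231 = 4900 + 231 = 5131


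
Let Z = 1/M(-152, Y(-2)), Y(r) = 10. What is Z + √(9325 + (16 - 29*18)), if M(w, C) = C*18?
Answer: 1/180 + √8819 ≈ 93.915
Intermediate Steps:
M(w, C) = 18*C
Z = 1/180 (Z = 1/(18*10) = 1/180 ≈ 0.0055556)
Z + √(9325 + (16 - 29*18)) = 1/180 + √(9325 + (16 - 29*18)) = 1/180 + √(9325 + (16 - 522)) = 1/180 + √(9325 - 506) = 1/180 + √8819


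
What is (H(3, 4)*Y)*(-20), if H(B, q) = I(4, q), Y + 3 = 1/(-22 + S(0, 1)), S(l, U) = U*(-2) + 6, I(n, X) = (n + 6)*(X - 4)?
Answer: 0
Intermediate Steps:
I(n, X) = (-4 + X)*(6 + n) (I(n, X) = (6 + n)*(-4 + X) = (-4 + X)*(6 + n))
S(l, U) = 6 - 2*U (S(l, U) = -2*U + 6 = 6 - 2*U)
Y = -55/18 (Y = -3 + 1/(-22 + (6 - 2*1)) = -3 + 1/(-22 + (6 - 2)) = -3 + 1/(-22 + 4) = -3 + 1/(-18) = -3 - 1/18 = -55/18 ≈ -3.0556)
H(B, q) = -40 + 10*q (H(B, q) = -24 - 4*4 + 6*q + q*4 = -24 - 16 + 6*q + 4*q = -40 + 10*q)
(H(3, 4)*Y)*(-20) = ((-40 + 10*4)*(-55/18))*(-20) = ((-40 + 40)*(-55/18))*(-20) = (0*(-55/18))*(-20) = 0*(-20) = 0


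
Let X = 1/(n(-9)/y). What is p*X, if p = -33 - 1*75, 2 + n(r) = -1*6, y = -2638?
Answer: -35613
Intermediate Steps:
n(r) = -8 (n(r) = -2 - 1*6 = -2 - 6 = -8)
p = -108 (p = -33 - 75 = -108)
X = 1319/4 (X = 1/(-8/(-2638)) = 1/(-8*(-1/2638)) = 1/(4/1319) = 1319/4 ≈ 329.75)
p*X = -108*1319/4 = -35613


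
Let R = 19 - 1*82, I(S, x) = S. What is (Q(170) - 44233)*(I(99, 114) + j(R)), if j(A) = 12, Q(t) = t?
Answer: -4890993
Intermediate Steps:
R = -63 (R = 19 - 82 = -63)
(Q(170) - 44233)*(I(99, 114) + j(R)) = (170 - 44233)*(99 + 12) = -44063*111 = -4890993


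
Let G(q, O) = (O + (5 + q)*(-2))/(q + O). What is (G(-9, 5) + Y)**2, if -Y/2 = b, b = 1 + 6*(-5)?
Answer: 47961/16 ≈ 2997.6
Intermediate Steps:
G(q, O) = (-10 + O - 2*q)/(O + q) (G(q, O) = (O + (-10 - 2*q))/(O + q) = (-10 + O - 2*q)/(O + q))
b = -29 (b = 1 - 30 = -29)
Y = 58 (Y = -2*(-29) = 58)
(G(-9, 5) + Y)**2 = ((-10 + 5 - 2*(-9))/(5 - 9) + 58)**2 = ((-10 + 5 + 18)/(-4) + 58)**2 = (-1/4*13 + 58)**2 = (-13/4 + 58)**2 = (219/4)**2 = 47961/16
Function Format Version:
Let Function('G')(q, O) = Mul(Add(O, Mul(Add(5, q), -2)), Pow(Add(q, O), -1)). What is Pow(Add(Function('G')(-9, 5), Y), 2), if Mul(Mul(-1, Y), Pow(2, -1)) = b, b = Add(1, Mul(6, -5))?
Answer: Rational(47961, 16) ≈ 2997.6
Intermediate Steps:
Function('G')(q, O) = Mul(Pow(Add(O, q), -1), Add(-10, O, Mul(-2, q))) (Function('G')(q, O) = Mul(Add(O, Add(-10, Mul(-2, q))), Pow(Add(O, q), -1)) = Mul(Add(-10, O, Mul(-2, q)), Pow(Add(O, q), -1)) = Mul(Pow(Add(O, q), -1), Add(-10, O, Mul(-2, q))))
b = -29 (b = Add(1, -30) = -29)
Y = 58 (Y = Mul(-2, -29) = 58)
Pow(Add(Function('G')(-9, 5), Y), 2) = Pow(Add(Mul(Pow(Add(5, -9), -1), Add(-10, 5, Mul(-2, -9))), 58), 2) = Pow(Add(Mul(Pow(-4, -1), Add(-10, 5, 18)), 58), 2) = Pow(Add(Mul(Rational(-1, 4), 13), 58), 2) = Pow(Add(Rational(-13, 4), 58), 2) = Pow(Rational(219, 4), 2) = Rational(47961, 16)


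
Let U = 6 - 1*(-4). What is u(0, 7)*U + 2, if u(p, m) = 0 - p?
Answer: 2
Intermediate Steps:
U = 10 (U = 6 + 4 = 10)
u(p, m) = -p
u(0, 7)*U + 2 = -1*0*10 + 2 = 0*10 + 2 = 0 + 2 = 2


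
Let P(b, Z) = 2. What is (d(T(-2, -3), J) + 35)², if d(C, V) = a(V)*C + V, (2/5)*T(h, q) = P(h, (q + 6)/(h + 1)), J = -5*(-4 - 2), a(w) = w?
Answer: 46225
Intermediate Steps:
J = 30 (J = -5*(-6) = 30)
T(h, q) = 5 (T(h, q) = (5/2)*2 = 5)
d(C, V) = V + C*V (d(C, V) = V*C + V = C*V + V = V + C*V)
(d(T(-2, -3), J) + 35)² = (30*(1 + 5) + 35)² = (30*6 + 35)² = (180 + 35)² = 215² = 46225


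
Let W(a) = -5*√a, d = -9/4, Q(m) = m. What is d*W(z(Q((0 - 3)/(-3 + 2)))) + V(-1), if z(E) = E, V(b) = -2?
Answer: -2 + 45*√3/4 ≈ 17.486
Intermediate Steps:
d = -9/4 (d = -9*¼ = -9/4 ≈ -2.2500)
d*W(z(Q((0 - 3)/(-3 + 2)))) + V(-1) = -(-45)*√((0 - 3)/(-3 + 2))/4 - 2 = -(-45)*√(-3/(-1))/4 - 2 = -(-45)*√(-3*(-1))/4 - 2 = -(-45)*√3/4 - 2 = 45*√3/4 - 2 = -2 + 45*√3/4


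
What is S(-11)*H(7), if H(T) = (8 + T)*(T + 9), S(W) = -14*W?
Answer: 36960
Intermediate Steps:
H(T) = (8 + T)*(9 + T)
S(-11)*H(7) = (-14*(-11))*(72 + 7² + 17*7) = 154*(72 + 49 + 119) = 154*240 = 36960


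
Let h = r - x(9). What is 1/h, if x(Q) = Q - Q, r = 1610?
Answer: 1/1610 ≈ 0.00062112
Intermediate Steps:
x(Q) = 0
h = 1610 (h = 1610 - 1*0 = 1610 + 0 = 1610)
1/h = 1/1610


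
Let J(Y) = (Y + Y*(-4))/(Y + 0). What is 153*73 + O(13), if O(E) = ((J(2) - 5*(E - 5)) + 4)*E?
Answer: 10662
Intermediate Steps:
J(Y) = -3 (J(Y) = (Y - 4*Y)/Y = (-3*Y)/Y = -3)
O(E) = E*(26 - 5*E) (O(E) = ((-3 - 5*(E - 5)) + 4)*E = ((-3 - 5*(-5 + E)) + 4)*E = ((-3 + (25 - 5*E)) + 4)*E = ((22 - 5*E) + 4)*E = (26 - 5*E)*E = E*(26 - 5*E))
153*73 + O(13) = 153*73 + 13*(26 - 5*13) = 11169 + 13*(26 - 65) = 11169 + 13*(-39) = 11169 - 507 = 10662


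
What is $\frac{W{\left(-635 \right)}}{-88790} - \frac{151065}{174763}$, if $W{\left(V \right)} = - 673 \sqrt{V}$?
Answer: $- \frac{151065}{174763} + \frac{673 i \sqrt{635}}{88790} \approx -0.8644 + 0.191 i$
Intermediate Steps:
$\frac{W{\left(-635 \right)}}{-88790} - \frac{151065}{174763} = \frac{\left(-673\right) \sqrt{-635}}{-88790} - \frac{151065}{174763} = - 673 i \sqrt{635} \left(- \frac{1}{88790}\right) - \frac{151065}{174763} = \frac{673 i \sqrt{635}}{88790} - \frac{151065}{174763} = - \frac{151065}{174763} + \frac{673 i \sqrt{635}}{88790}$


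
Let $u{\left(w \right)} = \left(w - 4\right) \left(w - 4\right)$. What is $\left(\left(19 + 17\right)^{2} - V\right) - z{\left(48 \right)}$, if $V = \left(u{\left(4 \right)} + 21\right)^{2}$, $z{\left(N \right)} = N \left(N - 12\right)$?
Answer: $-873$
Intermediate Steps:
$z{\left(N \right)} = N \left(-12 + N\right)$
$u{\left(w \right)} = \left(-4 + w\right)^{2}$ ($u{\left(w \right)} = \left(-4 + w\right) \left(-4 + w\right) = \left(-4 + w\right)^{2}$)
$V = 441$ ($V = \left(\left(-4 + 4\right)^{2} + 21\right)^{2} = \left(0^{2} + 21\right)^{2} = \left(0 + 21\right)^{2} = 21^{2} = 441$)
$\left(\left(19 + 17\right)^{2} - V\right) - z{\left(48 \right)} = \left(\left(19 + 17\right)^{2} - 441\right) - 48 \left(-12 + 48\right) = \left(36^{2} - 441\right) - 48 \cdot 36 = \left(1296 - 441\right) - 1728 = 855 - 1728 = -873$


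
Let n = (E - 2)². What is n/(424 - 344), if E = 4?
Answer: 1/20 ≈ 0.050000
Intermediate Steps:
n = 4 (n = (4 - 2)² = 2² = 4)
n/(424 - 344) = 4/(424 - 344) = 4/80 = 4*(1/80) = 1/20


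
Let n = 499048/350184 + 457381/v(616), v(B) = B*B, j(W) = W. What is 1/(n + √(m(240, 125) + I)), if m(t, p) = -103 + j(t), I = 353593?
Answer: -725717351587303048512/97588551480907004056641119 + 275889691156617990144*√353730/97588551480907004056641119 ≈ 0.0016740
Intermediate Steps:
v(B) = B²
m(t, p) = -103 + t
n = 43691783249/16609927488 (n = 499048/350184 + 457381/(616²) = 499048*(1/350184) + 457381/379456 = 62381/43773 + 457381*(1/379456) = 62381/43773 + 457381/379456 = 43691783249/16609927488 ≈ 2.6305)
1/(n + √(m(240, 125) + I)) = 1/(43691783249/16609927488 + √((-103 + 240) + 353593)) = 1/(43691783249/16609927488 + √(137 + 353593)) = 1/(43691783249/16609927488 + √353730)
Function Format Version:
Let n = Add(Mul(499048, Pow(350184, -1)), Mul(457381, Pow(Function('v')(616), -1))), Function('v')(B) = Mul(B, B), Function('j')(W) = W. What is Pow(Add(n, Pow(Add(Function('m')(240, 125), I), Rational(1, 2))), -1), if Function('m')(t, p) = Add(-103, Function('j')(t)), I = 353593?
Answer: Add(Rational(-725717351587303048512, 97588551480907004056641119), Mul(Rational(275889691156617990144, 97588551480907004056641119), Pow(353730, Rational(1, 2)))) ≈ 0.0016740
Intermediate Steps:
Function('v')(B) = Pow(B, 2)
Function('m')(t, p) = Add(-103, t)
n = Rational(43691783249, 16609927488) (n = Add(Mul(499048, Pow(350184, -1)), Mul(457381, Pow(Pow(616, 2), -1))) = Add(Mul(499048, Rational(1, 350184)), Mul(457381, Pow(379456, -1))) = Add(Rational(62381, 43773), Mul(457381, Rational(1, 379456))) = Add(Rational(62381, 43773), Rational(457381, 379456)) = Rational(43691783249, 16609927488) ≈ 2.6305)
Pow(Add(n, Pow(Add(Function('m')(240, 125), I), Rational(1, 2))), -1) = Pow(Add(Rational(43691783249, 16609927488), Pow(Add(Add(-103, 240), 353593), Rational(1, 2))), -1) = Pow(Add(Rational(43691783249, 16609927488), Pow(Add(137, 353593), Rational(1, 2))), -1) = Pow(Add(Rational(43691783249, 16609927488), Pow(353730, Rational(1, 2))), -1)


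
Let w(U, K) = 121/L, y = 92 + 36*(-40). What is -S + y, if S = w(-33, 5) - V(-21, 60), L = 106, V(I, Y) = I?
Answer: -145235/106 ≈ -1370.1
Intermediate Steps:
y = -1348 (y = 92 - 1440 = -1348)
w(U, K) = 121/106
S = 2347/106 (S = 121/106 - 1*(-21) = 121/106 + 21 = 2347/106 ≈ 22.142)
-S + y = -1*2347/106 - 1348 = -2347/106 - 1348 = -145235/106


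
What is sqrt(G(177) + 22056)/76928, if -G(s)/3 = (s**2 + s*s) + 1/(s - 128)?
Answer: I*sqrt(8129985)/538496 ≈ 0.005295*I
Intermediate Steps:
G(s) = -6*s**2 - 3/(-128 + s) (G(s) = -3*((s**2 + s*s) + 1/(s - 128)) = -3*((s**2 + s**2) + 1/(-128 + s)) = -3*(2*s**2 + 1/(-128 + s)) = -3*(1/(-128 + s) + 2*s**2) = -6*s**2 - 3/(-128 + s))
sqrt(G(177) + 22056)/76928 = sqrt(3*(-1 - 2*177**3 + 256*177**2)/(-128 + 177) + 22056)/76928 = sqrt(3*(-1 - 2*5545233 + 256*31329)/49 + 22056)*(1/76928) = sqrt(3*(1/49)*(-1 - 11090466 + 8020224) + 22056)*(1/76928) = sqrt(3*(1/49)*(-3070243) + 22056)*(1/76928) = sqrt(-9210729/49 + 22056)*(1/76928) = sqrt(-8129985/49)*(1/76928) = (I*sqrt(8129985)/7)*(1/76928) = I*sqrt(8129985)/538496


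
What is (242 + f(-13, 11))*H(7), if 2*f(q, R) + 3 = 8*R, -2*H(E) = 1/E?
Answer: -569/28 ≈ -20.321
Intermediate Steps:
H(E) = -1/(2*E)
f(q, R) = -3/2 + 4*R (f(q, R) = -3/2 + (8*R)/2 = -3/2 + 4*R)
(242 + f(-13, 11))*H(7) = (242 + (-3/2 + 4*11))*(-½/7) = (242 + (-3/2 + 44))*(-½*⅐) = (242 + 85/2)*(-1/14) = (569/2)*(-1/14) = -569/28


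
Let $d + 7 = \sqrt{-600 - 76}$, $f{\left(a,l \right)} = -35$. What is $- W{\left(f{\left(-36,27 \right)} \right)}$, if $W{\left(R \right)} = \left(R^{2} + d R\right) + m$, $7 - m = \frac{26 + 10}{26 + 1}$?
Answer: $- \frac{4427}{3} + 910 i \approx -1475.7 + 910.0 i$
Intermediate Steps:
$m = \frac{17}{3}$ ($m = 7 - \frac{26 + 10}{26 + 1} = 7 - \frac{1}{27} \cdot 36 = 7 - \frac{4}{3} = \frac{17}{3} \approx 5.6667$)
$d = -7 + 26 i$ ($d = -7 + \sqrt{-600 - 76} = -7 + \sqrt{-676} = -7 + 26 i \approx -7.0 + 26.0 i$)
$W{\left(R \right)} = \frac{17}{3} + R^{2} + R \left(-7 + 26 i\right)$ ($W{\left(R \right)} = \left(R^{2} + \left(-7 + 26 i\right) R\right) + \frac{17}{3} = \left(R^{2} + R \left(-7 + 26 i\right)\right) + \frac{17}{3} = \frac{17}{3} + R^{2} + R \left(-7 + 26 i\right)$)
$- W{\left(f{\left(-36,27 \right)} \right)} = - (\frac{17}{3} + \left(-35\right)^{2} - - 35 \left(7 - 26 i\right)) = - (\frac{17}{3} + 1225 + \left(245 - 910 i\right)) = - (\frac{4427}{3} - 910 i) = - \frac{4427}{3} + 910 i$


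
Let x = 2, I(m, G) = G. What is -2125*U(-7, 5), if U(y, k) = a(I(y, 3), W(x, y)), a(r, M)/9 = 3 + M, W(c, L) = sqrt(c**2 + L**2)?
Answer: -57375 - 19125*sqrt(53) ≈ -1.9661e+5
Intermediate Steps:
W(c, L) = sqrt(L**2 + c**2)
a(r, M) = 27 + 9*M (a(r, M) = 9*(3 + M) = 27 + 9*M)
U(y, k) = 27 + 9*sqrt(4 + y**2) (U(y, k) = 27 + 9*sqrt(y**2 + 2**2) = 27 + 9*sqrt(y**2 + 4) = 27 + 9*sqrt(4 + y**2))
-2125*U(-7, 5) = -2125*(27 + 9*sqrt(4 + (-7)**2)) = -2125*(27 + 9*sqrt(4 + 49)) = -2125*(27 + 9*sqrt(53)) = -57375 - 19125*sqrt(53)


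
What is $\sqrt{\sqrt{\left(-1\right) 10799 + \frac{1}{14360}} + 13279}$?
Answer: $\frac{\sqrt{171141079900 + 1795 i \sqrt{556714364010}}}{3590} \approx 115.24 + 0.4509 i$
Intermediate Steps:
$\sqrt{\sqrt{\left(-1\right) 10799 + \frac{1}{14360}} + 13279} = \sqrt{\sqrt{-10799 + \frac{1}{14360}} + 13279} = \sqrt{\sqrt{- \frac{155073639}{14360}} + 13279} = \sqrt{\frac{i \sqrt{556714364010}}{7180} + 13279} = \sqrt{13279 + \frac{i \sqrt{556714364010}}{7180}}$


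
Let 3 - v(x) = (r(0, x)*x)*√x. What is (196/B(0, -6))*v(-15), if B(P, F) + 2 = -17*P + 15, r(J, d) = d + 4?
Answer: 588/13 - 32340*I*√15/13 ≈ 45.231 - 9634.8*I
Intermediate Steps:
r(J, d) = 4 + d
v(x) = 3 - x^(3/2)*(4 + x) (v(x) = 3 - (4 + x)*x*√x = 3 - x*(4 + x)*√x = 3 - x^(3/2)*(4 + x))
B(P, F) = 13 - 17*P (B(P, F) = -2 + (-17*P + 15) = -2 + (15 - 17*P) = 13 - 17*P)
(196/B(0, -6))*v(-15) = (196/(13 - 17*0))*(3 - (-15)^(3/2)*(4 - 15)) = (196/(13 + 0))*(3 - 1*(-15*I*√15)*(-11)) = (196/13)*(3 - 165*I*√15) = (196*(1/13))*(3 - 165*I*√15) = 196*(3 - 165*I*√15)/13 = 588/13 - 32340*I*√15/13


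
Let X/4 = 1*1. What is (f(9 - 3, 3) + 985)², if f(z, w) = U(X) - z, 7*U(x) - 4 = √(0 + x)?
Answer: 47045881/49 ≈ 9.6012e+5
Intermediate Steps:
X = 4 (X = 4*(1*1) = 4*1 = 4)
U(x) = 4/7 + √x/7 (U(x) = 4/7 + √(0 + x)/7 = 4/7 + √x/7)
f(z, w) = 6/7 - z (f(z, w) = (4/7 + √4/7) - z = (4/7 + (⅐)*2) - z = (4/7 + 2/7) - z = 6/7 - z)
(f(9 - 3, 3) + 985)² = ((6/7 - (9 - 3)) + 985)² = ((6/7 - 1*6) + 985)² = ((6/7 - 6) + 985)² = (-36/7 + 985)² = (6859/7)² = 47045881/49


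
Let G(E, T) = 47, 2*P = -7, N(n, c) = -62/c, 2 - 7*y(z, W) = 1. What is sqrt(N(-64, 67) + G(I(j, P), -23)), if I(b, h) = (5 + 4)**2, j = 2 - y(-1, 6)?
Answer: 21*sqrt(469)/67 ≈ 6.7878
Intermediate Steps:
y(z, W) = 1/7 (y(z, W) = 2/7 - 1/7*1 = 2/7 - 1/7 = 1/7)
P = -7/2 (P = (1/2)*(-7) = -7/2 ≈ -3.5000)
j = 13/7 (j = 2 - 1*1/7 = 2 - 1/7 = 13/7 ≈ 1.8571)
I(b, h) = 81 (I(b, h) = 9**2 = 81)
sqrt(N(-64, 67) + G(I(j, P), -23)) = sqrt(-62/67 + 47) = sqrt(3087/67) = 21*sqrt(469)/67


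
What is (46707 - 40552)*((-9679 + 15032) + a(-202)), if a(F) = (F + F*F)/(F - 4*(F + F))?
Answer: 231871160/7 ≈ 3.3124e+7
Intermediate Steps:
a(F) = -(F + F**2)/(7*F) (a(F) = (F + F**2)/(F - 8*F) = (F + F**2)/((-7*F)) = (F + F**2)*(-1/(7*F)) = -(F + F**2)/(7*F))
(46707 - 40552)*((-9679 + 15032) + a(-202)) = (46707 - 40552)*((-9679 + 15032) + (-1/7 - 1/7*(-202))) = 6155*(5353 + (-1/7 + 202/7)) = 6155*(5353 + 201/7) = 6155*(37672/7) = 231871160/7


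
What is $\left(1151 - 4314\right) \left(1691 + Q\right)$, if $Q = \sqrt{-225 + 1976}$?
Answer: $-5348633 - 3163 \sqrt{1751} \approx -5.481 \cdot 10^{6}$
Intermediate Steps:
$Q = \sqrt{1751} \approx 41.845$
$\left(1151 - 4314\right) \left(1691 + Q\right) = \left(1151 - 4314\right) \left(1691 + \sqrt{1751}\right) = - 3163 \left(1691 + \sqrt{1751}\right) = -5348633 - 3163 \sqrt{1751}$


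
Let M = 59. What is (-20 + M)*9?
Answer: 351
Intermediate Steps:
(-20 + M)*9 = (-20 + 59)*9 = 39*9 = 351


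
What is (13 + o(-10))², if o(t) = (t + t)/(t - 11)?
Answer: 85849/441 ≈ 194.67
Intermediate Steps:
o(t) = 2*t/(-11 + t) (o(t) = (2*t)/(-11 + t) = 2*t/(-11 + t))
(13 + o(-10))² = (13 + 2*(-10)/(-11 - 10))² = (13 + 2*(-10)/(-21))² = (13 + 2*(-10)*(-1/21))² = (13 + 20/21)² = (293/21)² = 85849/441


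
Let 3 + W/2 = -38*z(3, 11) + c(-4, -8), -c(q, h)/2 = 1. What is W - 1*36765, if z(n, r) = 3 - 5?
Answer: -36623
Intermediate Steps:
c(q, h) = -2 (c(q, h) = -2*1 = -2)
z(n, r) = -2
W = 142 (W = -6 + 2*(-38*(-2) - 2) = -6 + 2*(76 - 2) = -6 + 2*74 = -6 + 148 = 142)
W - 1*36765 = 142 - 1*36765 = 142 - 36765 = -36623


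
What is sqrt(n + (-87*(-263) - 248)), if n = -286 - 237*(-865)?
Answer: 2*sqrt(56838) ≈ 476.81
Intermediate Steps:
n = 204719 (n = -286 + 205005 = 204719)
sqrt(n + (-87*(-263) - 248)) = sqrt(204719 + (-87*(-263) - 248)) = sqrt(204719 + (22881 - 248)) = sqrt(204719 + 22633) = sqrt(227352) = 2*sqrt(56838)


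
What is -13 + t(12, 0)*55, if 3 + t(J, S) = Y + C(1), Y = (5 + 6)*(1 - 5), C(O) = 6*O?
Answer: -2268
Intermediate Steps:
Y = -44 (Y = 11*(-4) = -44)
t(J, S) = -41 (t(J, S) = -3 + (-44 + 6*1) = -3 + (-44 + 6) = -3 - 38 = -41)
-13 + t(12, 0)*55 = -13 - 41*55 = -13 - 2255 = -2268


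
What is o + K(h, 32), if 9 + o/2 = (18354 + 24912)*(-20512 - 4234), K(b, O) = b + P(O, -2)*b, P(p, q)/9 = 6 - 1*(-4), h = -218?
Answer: -2141340728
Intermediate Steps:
P(p, q) = 90 (P(p, q) = 9*(6 - 1*(-4)) = 9*(6 + 4) = 9*10 = 90)
K(b, O) = 91*b (K(b, O) = b + 90*b = 91*b)
o = -2141320890 (o = -18 + 2*((18354 + 24912)*(-20512 - 4234)) = -18 + 2*(43266*(-24746)) = -18 + 2*(-1070660436) = -18 - 2141320872 = -2141320890)
o + K(h, 32) = -2141320890 + 91*(-218) = -2141320890 - 19838 = -2141340728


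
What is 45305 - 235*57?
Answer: 31910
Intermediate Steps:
45305 - 235*57 = 45305 - 1*13395 = 45305 - 13395 = 31910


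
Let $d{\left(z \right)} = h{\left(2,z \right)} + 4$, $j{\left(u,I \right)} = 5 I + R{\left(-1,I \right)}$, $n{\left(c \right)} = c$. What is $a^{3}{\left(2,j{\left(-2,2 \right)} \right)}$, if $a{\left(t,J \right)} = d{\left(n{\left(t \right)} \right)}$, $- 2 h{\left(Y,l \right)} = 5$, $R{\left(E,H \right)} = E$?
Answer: $\frac{27}{8} \approx 3.375$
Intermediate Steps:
$h{\left(Y,l \right)} = - \frac{5}{2}$ ($h{\left(Y,l \right)} = \left(- \frac{1}{2}\right) 5 = - \frac{5}{2}$)
$j{\left(u,I \right)} = -1 + 5 I$ ($j{\left(u,I \right)} = 5 I - 1 = -1 + 5 I$)
$d{\left(z \right)} = \frac{3}{2}$ ($d{\left(z \right)} = - \frac{5}{2} + 4 = \frac{3}{2}$)
$a{\left(t,J \right)} = \frac{3}{2}$
$a^{3}{\left(2,j{\left(-2,2 \right)} \right)} = \left(\frac{3}{2}\right)^{3} = \frac{27}{8}$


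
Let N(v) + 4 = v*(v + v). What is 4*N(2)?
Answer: 16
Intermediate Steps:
N(v) = -4 + 2*v**2 (N(v) = -4 + v*(v + v) = -4 + v*(2*v) = -4 + 2*v**2)
4*N(2) = 4*(-4 + 2*2**2) = 4*(-4 + 2*4) = 4*(-4 + 8) = 4*4 = 16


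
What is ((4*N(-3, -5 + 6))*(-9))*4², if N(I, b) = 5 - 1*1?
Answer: -2304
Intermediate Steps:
N(I, b) = 4 (N(I, b) = 5 - 1 = 4)
((4*N(-3, -5 + 6))*(-9))*4² = ((4*4)*(-9))*4² = (16*(-9))*16 = -144*16 = -2304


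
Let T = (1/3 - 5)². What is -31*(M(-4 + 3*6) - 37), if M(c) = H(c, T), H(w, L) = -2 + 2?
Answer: 1147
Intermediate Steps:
T = 196/9 (T = (⅓ - 5)² = (-14/3)² = 196/9 ≈ 21.778)
H(w, L) = 0
M(c) = 0
-31*(M(-4 + 3*6) - 37) = -31*(0 - 37) = -31*(-37) = 1147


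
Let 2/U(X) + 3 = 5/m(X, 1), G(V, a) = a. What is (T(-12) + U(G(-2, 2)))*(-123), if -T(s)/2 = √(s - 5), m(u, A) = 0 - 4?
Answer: 984/17 + 246*I*√17 ≈ 57.882 + 1014.3*I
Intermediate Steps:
m(u, A) = -4
U(X) = -8/17 (U(X) = 2/(-3 + 5/(-4)) = 2/(-3 + 5*(-¼)) = 2/(-3 - 5/4) = 2/(-17/4) = 2*(-4/17) = -8/17)
T(s) = -2*√(-5 + s) (T(s) = -2*√(s - 5) = -2*√(-5 + s))
(T(-12) + U(G(-2, 2)))*(-123) = (-2*√(-5 - 12) - 8/17)*(-123) = (-2*I*√17 - 8/17)*(-123) = (-8/17 - 2*I*√17)*(-123) = 984/17 + 246*I*√17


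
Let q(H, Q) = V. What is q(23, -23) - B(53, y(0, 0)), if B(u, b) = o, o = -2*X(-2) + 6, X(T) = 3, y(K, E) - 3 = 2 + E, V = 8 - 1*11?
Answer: -3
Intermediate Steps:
V = -3 (V = 8 - 11 = -3)
y(K, E) = 5 + E (y(K, E) = 3 + (2 + E) = 5 + E)
o = 0 (o = -2*3 + 6 = -6 + 6 = 0)
q(H, Q) = -3
B(u, b) = 0
q(23, -23) - B(53, y(0, 0)) = -3 - 1*0 = -3 + 0 = -3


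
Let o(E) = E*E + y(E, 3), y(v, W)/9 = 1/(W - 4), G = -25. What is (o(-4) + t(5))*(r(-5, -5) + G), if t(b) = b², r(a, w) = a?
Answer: -960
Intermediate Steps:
y(v, W) = 9/(-4 + W) (y(v, W) = 9/(W - 4) = 9/(-4 + W))
o(E) = -9 + E² (o(E) = E*E + 9/(-4 + 3) = E² + 9/(-1) = E² + 9*(-1) = E² - 9 = -9 + E²)
(o(-4) + t(5))*(r(-5, -5) + G) = ((-9 + (-4)²) + 5²)*(-5 - 25) = ((-9 + 16) + 25)*(-30) = (7 + 25)*(-30) = 32*(-30) = -960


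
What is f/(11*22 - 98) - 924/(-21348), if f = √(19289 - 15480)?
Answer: 77/1779 + √3809/144 ≈ 0.47187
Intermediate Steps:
f = √3809 ≈ 61.717
f/(11*22 - 98) - 924/(-21348) = √3809/(11*22 - 98) - 924/(-21348) = √3809/(242 - 98) - 924*(-1/21348) = √3809/144 + 77/1779 = 77/1779 + √3809/144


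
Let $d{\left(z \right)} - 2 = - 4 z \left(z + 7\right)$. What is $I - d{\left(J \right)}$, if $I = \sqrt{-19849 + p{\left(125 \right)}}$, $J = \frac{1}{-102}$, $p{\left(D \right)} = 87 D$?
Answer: $- \frac{5915}{2601} + i \sqrt{8974} \approx -2.2741 + 94.731 i$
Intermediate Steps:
$J = - \frac{1}{102} \approx -0.0098039$
$d{\left(z \right)} = 2 - 4 z \left(7 + z\right)$ ($d{\left(z \right)} = 2 + - 4 z \left(z + 7\right) = 2 + - 4 z \left(7 + z\right) = 2 - 4 z \left(7 + z\right)$)
$I = i \sqrt{8974}$ ($I = \sqrt{-19849 + 87 \cdot 125} = \sqrt{-19849 + 10875} = \sqrt{-8974} = i \sqrt{8974} \approx 94.731 i$)
$I - d{\left(J \right)} = i \sqrt{8974} - \left(2 - - \frac{14}{51} - 4 \left(- \frac{1}{102}\right)^{2}\right) = i \sqrt{8974} - \left(2 + \frac{14}{51} - \frac{1}{2601}\right) = i \sqrt{8974} - \frac{5915}{2601} = - \frac{5915}{2601} + i \sqrt{8974}$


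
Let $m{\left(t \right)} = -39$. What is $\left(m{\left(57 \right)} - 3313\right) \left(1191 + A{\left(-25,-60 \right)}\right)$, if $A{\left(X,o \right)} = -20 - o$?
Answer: $-4126312$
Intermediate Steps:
$\left(m{\left(57 \right)} - 3313\right) \left(1191 + A{\left(-25,-60 \right)}\right) = \left(-39 - 3313\right) \left(1191 - -40\right) = - 3352 \left(1191 + \left(-20 + 60\right)\right) = - 3352 \left(1191 + 40\right) = \left(-3352\right) 1231 = -4126312$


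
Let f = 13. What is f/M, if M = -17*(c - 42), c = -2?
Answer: 13/748 ≈ 0.017380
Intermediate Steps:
M = 748 (M = -17*(-2 - 42) = -17*(-44) = 748)
f/M = 13/748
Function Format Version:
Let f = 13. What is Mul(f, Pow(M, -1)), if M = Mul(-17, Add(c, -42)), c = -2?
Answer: Rational(13, 748) ≈ 0.017380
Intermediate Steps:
M = 748 (M = Mul(-17, Add(-2, -42)) = Mul(-17, -44) = 748)
Mul(f, Pow(M, -1)) = Mul(13, Pow(748, -1)) = Mul(13, Rational(1, 748)) = Rational(13, 748)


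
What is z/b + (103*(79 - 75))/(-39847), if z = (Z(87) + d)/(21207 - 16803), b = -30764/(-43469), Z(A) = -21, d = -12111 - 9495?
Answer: -12505382092211/1799552362544 ≈ -6.9492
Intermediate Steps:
d = -21606
b = 30764/43469 (b = -30764*(-1/43469) = 30764/43469 ≈ 0.70772)
z = -7209/1468 (z = (-21 - 21606)/(21207 - 16803) = -21627/4404 = -21627*1/4404 = -7209/1468 ≈ -4.9108)
z/b + (103*(79 - 75))/(-39847) = -7209/(1468*30764/43469) + (103*(79 - 75))/(-39847) = -7209/1468*43469/30764 + (103*4)*(-1/39847) = -313368021/45161552 + 412*(-1/39847) = -313368021/45161552 - 412/39847 = -12505382092211/1799552362544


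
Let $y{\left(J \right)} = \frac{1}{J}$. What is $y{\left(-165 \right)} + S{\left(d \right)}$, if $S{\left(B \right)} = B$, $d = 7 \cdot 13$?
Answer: $\frac{15014}{165} \approx 90.994$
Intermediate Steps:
$d = 91$
$y{\left(-165 \right)} + S{\left(d \right)} = \frac{1}{-165} + 91 = - \frac{1}{165} + 91 = \frac{15014}{165}$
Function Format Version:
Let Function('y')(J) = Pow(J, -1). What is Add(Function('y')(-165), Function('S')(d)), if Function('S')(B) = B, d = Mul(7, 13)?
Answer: Rational(15014, 165) ≈ 90.994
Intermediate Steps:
d = 91
Add(Function('y')(-165), Function('S')(d)) = Add(Pow(-165, -1), 91) = Add(Rational(-1, 165), 91) = Rational(15014, 165)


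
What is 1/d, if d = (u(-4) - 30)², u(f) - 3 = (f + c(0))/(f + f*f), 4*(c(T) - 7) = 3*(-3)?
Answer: 256/185761 ≈ 0.0013781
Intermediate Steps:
c(T) = 19/4 (c(T) = 7 + (3*(-3))/4 = 7 + (¼)*(-9) = 7 - 9/4 = 19/4)
u(f) = 3 + (19/4 + f)/(f + f²) (u(f) = 3 + (f + 19/4)/(f + f*f) = 3 + (19/4 + f)/(f + f²))
d = 185761/256 (d = ((¼)*(19 + 12*(-4)² + 16*(-4))/(-4*(1 - 4)) - 30)² = ((¼)*(-¼)*(19 + 12*16 - 64)/(-3) - 30)² = ((¼)*(-¼)*(-⅓)*(19 + 192 - 64) - 30)² = ((¼)*(-¼)*(-⅓)*147 - 30)² = (49/16 - 30)² = (-431/16)² = 185761/256 ≈ 725.63)
1/d = 1/(185761/256) = 256/185761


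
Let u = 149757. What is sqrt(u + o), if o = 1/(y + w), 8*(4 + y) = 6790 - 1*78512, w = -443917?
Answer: sqrt(491456841091756745)/1811545 ≈ 386.98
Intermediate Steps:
y = -35877/4 (y = -4 + (6790 - 1*78512)/8 = -4 + (6790 - 78512)/8 = -4 + (1/8)*(-71722) = -4 - 35861/4 = -35877/4 ≈ -8969.3)
o = -4/1811545 (o = 1/(-35877/4 - 443917) = 1/(-1811545/4) = -4/1811545 ≈ -2.2081e-6)
sqrt(u + o) = sqrt(149757 - 4/1811545) = sqrt(271291544561/1811545) = sqrt(491456841091756745)/1811545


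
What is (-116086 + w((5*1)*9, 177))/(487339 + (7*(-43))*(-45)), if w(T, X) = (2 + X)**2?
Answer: -84045/500884 ≈ -0.16779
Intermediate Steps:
(-116086 + w((5*1)*9, 177))/(487339 + (7*(-43))*(-45)) = (-116086 + (2 + 177)**2)/(487339 + (7*(-43))*(-45)) = (-116086 + 179**2)/(487339 - 301*(-45)) = (-116086 + 32041)/(487339 + 13545) = -84045/500884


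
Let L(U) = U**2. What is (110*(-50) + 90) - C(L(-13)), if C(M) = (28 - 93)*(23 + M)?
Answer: 7070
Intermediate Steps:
C(M) = -1495 - 65*M (C(M) = -65*(23 + M) = -1495 - 65*M)
(110*(-50) + 90) - C(L(-13)) = (110*(-50) + 90) - (-1495 - 65*(-13)**2) = (-5500 + 90) - (-1495 - 65*169) = -5410 - (-1495 - 10985) = -5410 - 1*(-12480) = -5410 + 12480 = 7070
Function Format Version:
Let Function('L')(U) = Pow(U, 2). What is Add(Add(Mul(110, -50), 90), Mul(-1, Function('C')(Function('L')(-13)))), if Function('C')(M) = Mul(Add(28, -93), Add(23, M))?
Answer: 7070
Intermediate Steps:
Function('C')(M) = Add(-1495, Mul(-65, M)) (Function('C')(M) = Mul(-65, Add(23, M)) = Add(-1495, Mul(-65, M)))
Add(Add(Mul(110, -50), 90), Mul(-1, Function('C')(Function('L')(-13)))) = Add(Add(Mul(110, -50), 90), Mul(-1, Add(-1495, Mul(-65, Pow(-13, 2))))) = Add(Add(-5500, 90), Mul(-1, Add(-1495, Mul(-65, 169)))) = Add(-5410, Mul(-1, Add(-1495, -10985))) = Add(-5410, Mul(-1, -12480)) = Add(-5410, 12480) = 7070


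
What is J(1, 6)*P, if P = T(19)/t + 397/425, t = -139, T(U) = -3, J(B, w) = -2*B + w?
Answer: 225832/59075 ≈ 3.8228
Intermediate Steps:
J(B, w) = w - 2*B
P = 56458/59075 (P = -3/(-139) + 397/425 = -3*(-1/139) + 397*(1/425) = 3/139 + 397/425 = 56458/59075 ≈ 0.95570)
J(1, 6)*P = (6 - 2*1)*(56458/59075) = (6 - 2)*(56458/59075) = 4*(56458/59075) = 225832/59075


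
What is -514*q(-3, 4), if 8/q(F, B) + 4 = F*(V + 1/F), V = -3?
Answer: -2056/3 ≈ -685.33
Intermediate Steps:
q(F, B) = 8/(-4 + F*(-3 + 1/F))
-514*q(-3, 4) = -4112/(3*(-1 - 1*(-3))) = -4112/(3*(-1 + 3)) = -4112/(3*2) = -514*4/3 = -2056/3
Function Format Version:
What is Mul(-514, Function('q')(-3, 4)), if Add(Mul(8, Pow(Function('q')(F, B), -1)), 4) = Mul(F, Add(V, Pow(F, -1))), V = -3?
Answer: Rational(-2056, 3) ≈ -685.33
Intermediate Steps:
Function('q')(F, B) = Mul(8, Pow(Add(-4, Mul(F, Add(-3, Pow(F, -1)))), -1))
Mul(-514, Function('q')(-3, 4)) = Mul(-514, Mul(Rational(8, 3), Pow(Add(-1, Mul(-1, -3)), -1))) = Mul(-514, Mul(Rational(8, 3), Pow(Add(-1, 3), -1))) = Mul(-514, Mul(Rational(8, 3), Pow(2, -1))) = Mul(-514, Mul(Rational(8, 3), Rational(1, 2))) = Mul(-514, Rational(4, 3)) = Rational(-2056, 3)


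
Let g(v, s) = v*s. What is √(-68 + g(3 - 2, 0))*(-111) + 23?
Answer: 23 - 222*I*√17 ≈ 23.0 - 915.33*I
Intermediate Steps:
g(v, s) = s*v
√(-68 + g(3 - 2, 0))*(-111) + 23 = √(-68 + 0*(3 - 2))*(-111) + 23 = √(-68 + 0*1)*(-111) + 23 = √(-68 + 0)*(-111) + 23 = √(-68)*(-111) + 23 = (2*I*√17)*(-111) + 23 = -222*I*√17 + 23 = 23 - 222*I*√17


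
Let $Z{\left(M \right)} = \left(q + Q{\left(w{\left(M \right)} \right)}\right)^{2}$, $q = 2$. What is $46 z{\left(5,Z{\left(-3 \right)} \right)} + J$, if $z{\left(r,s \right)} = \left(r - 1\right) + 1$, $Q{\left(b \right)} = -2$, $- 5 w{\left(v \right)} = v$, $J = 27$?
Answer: $257$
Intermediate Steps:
$w{\left(v \right)} = - \frac{v}{5}$
$Z{\left(M \right)} = 0$ ($Z{\left(M \right)} = \left(2 - 2\right)^{2} = 0^{2} = 0$)
$z{\left(r,s \right)} = r$ ($z{\left(r,s \right)} = \left(-1 + r\right) + 1 = r$)
$46 z{\left(5,Z{\left(-3 \right)} \right)} + J = 46 \cdot 5 + 27 = 230 + 27 = 257$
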